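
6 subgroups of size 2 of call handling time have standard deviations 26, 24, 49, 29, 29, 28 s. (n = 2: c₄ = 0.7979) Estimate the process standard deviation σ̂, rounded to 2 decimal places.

s̄ = (26 + 24 + 49 + 29 + 29 + 28) / 6 = 30.8333
σ̂ = s̄ / c₄ = 30.8333 / 0.7979 = 38.6431

38.64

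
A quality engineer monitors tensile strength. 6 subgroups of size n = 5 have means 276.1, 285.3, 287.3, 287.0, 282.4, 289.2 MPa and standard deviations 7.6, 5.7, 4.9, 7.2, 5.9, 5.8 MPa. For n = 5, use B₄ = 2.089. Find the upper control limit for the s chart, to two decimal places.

s̄ = (7.6 + 5.7 + 4.9 + 7.2 + 5.9 + 5.8) / 6 = 6.1833
UCL_s = B₄·s̄ = 2.089 × 6.1833 = 12.9170

12.92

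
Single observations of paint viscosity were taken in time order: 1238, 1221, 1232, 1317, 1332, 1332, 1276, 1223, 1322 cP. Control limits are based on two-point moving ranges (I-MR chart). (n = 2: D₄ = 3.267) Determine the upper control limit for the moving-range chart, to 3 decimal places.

Moving ranges: 17, 11, 85, 15, 0, 56, 53, 99; M̄R̄ = 336.0000 / 8 = 42.0000
UCL_MR = D₄·M̄R̄ = 3.267 × 42.0000 = 137.2140

137.214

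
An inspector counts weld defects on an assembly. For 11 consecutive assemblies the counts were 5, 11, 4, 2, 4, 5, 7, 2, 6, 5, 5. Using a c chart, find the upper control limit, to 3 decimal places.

c̄ = (5 + 11 + 4 + 2 + 4 + 5 + 7 + 2 + 6 + 5 + 5) / 11 = 56 / 11 = 5.0909
UCL = c̄ + 3√c̄ = 5.0909 + 3 × √5.0909 = 5.0909 + 3 × 2.2563 = 11.8598

11.860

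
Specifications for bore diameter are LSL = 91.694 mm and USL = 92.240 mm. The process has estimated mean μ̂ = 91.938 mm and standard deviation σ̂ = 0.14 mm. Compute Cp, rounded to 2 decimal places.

Cp = (USL − LSL) / (6σ̂) = (92.240 − 91.694) / (6 × 0.14) = 0.5460 / 0.8400 = 0.6500

0.65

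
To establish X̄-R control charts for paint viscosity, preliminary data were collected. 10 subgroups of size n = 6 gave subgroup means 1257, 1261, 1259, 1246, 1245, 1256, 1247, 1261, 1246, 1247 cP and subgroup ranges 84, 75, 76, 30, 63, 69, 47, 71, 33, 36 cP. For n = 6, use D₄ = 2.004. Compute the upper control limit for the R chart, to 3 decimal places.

R̄ = (84 + 75 + 76 + 30 + 63 + 69 + 47 + 71 + 33 + 36) / 10 = 584.0000 / 10 = 58.4000
UCL_R = D₄·R̄ = 2.004 × 58.4000 = 117.0336

117.034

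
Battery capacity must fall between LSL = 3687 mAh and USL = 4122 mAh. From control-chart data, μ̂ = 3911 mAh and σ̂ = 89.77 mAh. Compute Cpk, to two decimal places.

0.78

Cpu = (USL − μ̂) / (3σ̂) = (4122 − 3911) / (3 × 89.77) = 0.7835; Cpl = (μ̂ − LSL) / (3σ̂) = (3911 − 3687) / (3 × 89.77) = 0.8318; Cpk = min(Cpu, Cpl) = 0.7835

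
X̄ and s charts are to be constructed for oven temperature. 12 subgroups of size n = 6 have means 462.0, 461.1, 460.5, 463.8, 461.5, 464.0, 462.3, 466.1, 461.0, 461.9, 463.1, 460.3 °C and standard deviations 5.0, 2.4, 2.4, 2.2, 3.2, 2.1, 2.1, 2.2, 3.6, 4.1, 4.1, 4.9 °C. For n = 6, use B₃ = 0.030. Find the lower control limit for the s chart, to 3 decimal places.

0.096

s̄ = (5.0 + 2.4 + 2.4 + 2.2 + 3.2 + 2.1 + 2.1 + 2.2 + 3.6 + 4.1 + 4.1 + 4.9) / 12 = 3.1917
LCL_s = B₃·s̄ = 0.030 × 3.1917 = 0.0957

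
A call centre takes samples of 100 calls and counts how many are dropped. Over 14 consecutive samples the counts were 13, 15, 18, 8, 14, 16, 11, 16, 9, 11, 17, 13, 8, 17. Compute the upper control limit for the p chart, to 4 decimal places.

0.2347

p̄ = Σdᵢ / (k·n) = 186 / (14 × 100) = 0.13286
UCL = p̄ + 3·√(p̄(1−p̄)/n) = 0.13286 + 3 × √(0.13286×0.86714/100) = 0.13286 + 3 × 0.03394 = 0.23468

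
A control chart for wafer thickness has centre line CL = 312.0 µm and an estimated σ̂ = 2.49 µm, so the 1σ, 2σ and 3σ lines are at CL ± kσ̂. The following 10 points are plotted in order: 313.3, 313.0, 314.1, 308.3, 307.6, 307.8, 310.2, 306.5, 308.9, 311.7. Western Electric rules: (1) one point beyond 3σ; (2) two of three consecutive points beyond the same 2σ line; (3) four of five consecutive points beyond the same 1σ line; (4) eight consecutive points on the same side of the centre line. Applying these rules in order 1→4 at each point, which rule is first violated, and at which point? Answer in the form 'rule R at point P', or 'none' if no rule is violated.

Zone of each point (C = within 1σ̂, B = 1σ̂–2σ̂, A = 2σ̂–3σ̂, * = beyond 3σ̂; sign = side of CL): 1:+C, 2:+C, 3:+C, 4:-B, 5:-B, 6:-B, 7:-C, 8:-A, 9:-B, 10:-C
Rule 3 (four of five consecutive points beyond the same 1σ limit) is satisfied at point 8.

rule 3 at point 8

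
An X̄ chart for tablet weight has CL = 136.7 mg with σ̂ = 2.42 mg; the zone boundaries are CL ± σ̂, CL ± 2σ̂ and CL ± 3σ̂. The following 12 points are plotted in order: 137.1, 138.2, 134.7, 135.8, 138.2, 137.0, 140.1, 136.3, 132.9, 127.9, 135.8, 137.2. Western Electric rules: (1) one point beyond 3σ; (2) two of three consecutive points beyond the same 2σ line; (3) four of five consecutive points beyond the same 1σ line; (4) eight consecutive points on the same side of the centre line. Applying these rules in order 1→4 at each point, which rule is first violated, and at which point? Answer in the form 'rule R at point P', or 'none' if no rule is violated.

rule 1 at point 10

Zone of each point (C = within 1σ̂, B = 1σ̂–2σ̂, A = 2σ̂–3σ̂, * = beyond 3σ̂; sign = side of CL): 1:+C, 2:+C, 3:-C, 4:-C, 5:+C, 6:+C, 7:+B, 8:-C, 9:-B, 10:-*, 11:-C, 12:+C
Rule 1 (one point beyond the 3σ limits) is satisfied at point 10.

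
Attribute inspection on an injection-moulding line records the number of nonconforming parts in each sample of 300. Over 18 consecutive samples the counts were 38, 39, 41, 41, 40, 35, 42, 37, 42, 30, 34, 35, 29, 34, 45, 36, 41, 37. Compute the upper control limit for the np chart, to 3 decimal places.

54.751

p̄ = Σdᵢ / (k·n) = 676 / (18 × 300) = 0.12519
UCL = np̄ + 3·√(np̄(1−p̄)) = 37.5556 + 3 × √(37.5556×0.87481) = 37.5556 + 3 × 5.7319 = 54.7511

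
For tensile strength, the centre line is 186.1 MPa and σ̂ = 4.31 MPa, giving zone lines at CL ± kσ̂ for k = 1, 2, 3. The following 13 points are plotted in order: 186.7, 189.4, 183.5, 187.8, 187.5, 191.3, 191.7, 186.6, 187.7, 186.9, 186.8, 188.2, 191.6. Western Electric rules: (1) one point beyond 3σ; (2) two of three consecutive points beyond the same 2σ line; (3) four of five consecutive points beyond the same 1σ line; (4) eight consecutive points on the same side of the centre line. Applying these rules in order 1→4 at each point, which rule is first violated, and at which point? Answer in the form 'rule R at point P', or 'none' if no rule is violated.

rule 4 at point 11

Zone of each point (C = within 1σ̂, B = 1σ̂–2σ̂, A = 2σ̂–3σ̂, * = beyond 3σ̂; sign = side of CL): 1:+C, 2:+C, 3:-C, 4:+C, 5:+C, 6:+B, 7:+B, 8:+C, 9:+C, 10:+C, 11:+C, 12:+C, 13:+B
Rule 4 (eight consecutive points on the same side of the centre line) is satisfied at point 11.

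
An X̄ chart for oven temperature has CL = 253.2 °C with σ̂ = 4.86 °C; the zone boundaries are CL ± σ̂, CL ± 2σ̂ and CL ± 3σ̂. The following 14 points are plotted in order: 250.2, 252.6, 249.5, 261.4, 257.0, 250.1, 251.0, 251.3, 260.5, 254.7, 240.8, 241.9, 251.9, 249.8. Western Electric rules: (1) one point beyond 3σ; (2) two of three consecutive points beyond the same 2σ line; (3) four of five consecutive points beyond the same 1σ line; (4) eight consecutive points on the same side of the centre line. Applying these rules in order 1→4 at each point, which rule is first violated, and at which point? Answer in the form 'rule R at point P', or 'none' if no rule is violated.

Zone of each point (C = within 1σ̂, B = 1σ̂–2σ̂, A = 2σ̂–3σ̂, * = beyond 3σ̂; sign = side of CL): 1:-C, 2:-C, 3:-C, 4:+B, 5:+C, 6:-C, 7:-C, 8:-C, 9:+B, 10:+C, 11:-A, 12:-A, 13:-C, 14:-C
Rule 2 (two of three consecutive points beyond the same 2σ limit) is satisfied at point 12.

rule 2 at point 12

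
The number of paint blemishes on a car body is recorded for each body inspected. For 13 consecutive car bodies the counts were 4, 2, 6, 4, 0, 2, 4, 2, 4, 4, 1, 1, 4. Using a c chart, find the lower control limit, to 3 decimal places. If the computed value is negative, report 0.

c̄ = (4 + 2 + 6 + 4 + 0 + 2 + 4 + 2 + 4 + 4 + 1 + 1 + 4) / 13 = 38 / 13 = 2.9231
LCL = c̄ − 3√c̄ = 2.9231 − 3 × 1.7097 = -2.2060 → 0 (cannot be negative)

0.000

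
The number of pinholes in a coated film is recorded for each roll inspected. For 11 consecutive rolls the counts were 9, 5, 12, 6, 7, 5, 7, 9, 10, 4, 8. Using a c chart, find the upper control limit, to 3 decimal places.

15.645

c̄ = (9 + 5 + 12 + 6 + 7 + 5 + 7 + 9 + 10 + 4 + 8) / 11 = 82 / 11 = 7.4545
UCL = c̄ + 3√c̄ = 7.4545 + 3 × √7.4545 = 7.4545 + 3 × 2.7303 = 15.6454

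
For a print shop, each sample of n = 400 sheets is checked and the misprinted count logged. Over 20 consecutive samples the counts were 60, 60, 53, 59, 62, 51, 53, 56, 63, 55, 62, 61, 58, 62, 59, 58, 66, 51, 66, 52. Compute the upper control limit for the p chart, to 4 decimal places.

0.1988

p̄ = Σdᵢ / (k·n) = 1167 / (20 × 400) = 0.14588
UCL = p̄ + 3·√(p̄(1−p̄)/n) = 0.14588 + 3 × √(0.14588×0.85413/400) = 0.14588 + 3 × 0.01765 = 0.19882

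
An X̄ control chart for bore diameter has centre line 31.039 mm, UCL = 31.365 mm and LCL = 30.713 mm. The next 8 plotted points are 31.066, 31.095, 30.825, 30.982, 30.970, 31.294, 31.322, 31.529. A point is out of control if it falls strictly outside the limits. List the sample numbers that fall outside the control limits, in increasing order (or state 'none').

Compare each point to [30.713, 31.365]: sample 8 = 31.529 > UCL.

8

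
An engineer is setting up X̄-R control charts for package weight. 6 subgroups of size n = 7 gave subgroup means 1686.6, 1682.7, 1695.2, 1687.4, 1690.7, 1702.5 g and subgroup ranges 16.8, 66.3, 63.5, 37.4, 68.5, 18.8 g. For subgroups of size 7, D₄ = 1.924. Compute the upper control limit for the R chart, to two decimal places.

R̄ = (16.8 + 66.3 + 63.5 + 37.4 + 68.5 + 18.8) / 6 = 271.3000 / 6 = 45.2167
UCL_R = D₄·R̄ = 1.924 × 45.2167 = 86.9969

87.00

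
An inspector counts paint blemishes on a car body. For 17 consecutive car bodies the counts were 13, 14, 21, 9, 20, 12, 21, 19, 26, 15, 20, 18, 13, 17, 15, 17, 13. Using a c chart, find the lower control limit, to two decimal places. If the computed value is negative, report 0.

c̄ = (13 + 14 + 21 + 9 + 20 + 12 + 21 + 19 + 26 + 15 + 20 + 18 + 13 + 17 + 15 + 17 + 13) / 17 = 283 / 17 = 16.6471
LCL = c̄ − 3√c̄ = 16.6471 − 3 × 4.0801 = 4.4068

4.41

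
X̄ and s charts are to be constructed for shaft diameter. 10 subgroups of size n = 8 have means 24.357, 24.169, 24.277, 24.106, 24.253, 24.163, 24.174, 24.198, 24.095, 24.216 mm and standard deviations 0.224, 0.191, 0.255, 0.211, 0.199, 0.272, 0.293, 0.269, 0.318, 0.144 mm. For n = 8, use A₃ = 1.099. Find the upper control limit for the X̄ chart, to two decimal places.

X̄̄ = (24.357 + 24.169 + 24.277 + 24.106 + 24.253 + 24.163 + 24.174 + 24.198 + 24.095 + 24.216) / 10 = 24.2008
s̄ = (0.224 + 0.191 + 0.255 + 0.211 + 0.199 + 0.272 + 0.293 + 0.269 + 0.318 + 0.144) / 10 = 0.2376
UCL = X̄̄ + A₃·s̄ = 24.2008 + 1.099 × 0.2376 = 24.4619

24.46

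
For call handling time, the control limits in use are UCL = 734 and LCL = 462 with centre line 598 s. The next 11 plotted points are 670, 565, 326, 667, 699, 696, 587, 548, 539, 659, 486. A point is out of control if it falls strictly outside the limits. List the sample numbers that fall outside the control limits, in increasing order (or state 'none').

3

Compare each point to [462, 734]: sample 3 = 326 < LCL.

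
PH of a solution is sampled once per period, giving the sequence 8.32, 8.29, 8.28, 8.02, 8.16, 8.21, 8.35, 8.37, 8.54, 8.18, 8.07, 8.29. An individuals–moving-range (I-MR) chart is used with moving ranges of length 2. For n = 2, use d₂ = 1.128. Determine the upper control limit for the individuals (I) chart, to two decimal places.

X̄ = (8.32 + 8.29 + 8.28 + 8.02 + 8.16 + 8.21 + 8.35 + 8.37 + 8.54 + 8.18 + 8.07 + 8.29) / 12 = 8.2567
Moving ranges: 0.03, 0.01, 0.26, 0.14, 0.05, 0.14, 0.02, 0.17, 0.36, 0.11, 0.22; M̄R̄ = 1.5100 / 11 = 0.1373
UCL = X̄ + 3·M̄R̄/d₂ = 8.2567 + 3 × 0.1373 / 1.128 = 8.6218

8.62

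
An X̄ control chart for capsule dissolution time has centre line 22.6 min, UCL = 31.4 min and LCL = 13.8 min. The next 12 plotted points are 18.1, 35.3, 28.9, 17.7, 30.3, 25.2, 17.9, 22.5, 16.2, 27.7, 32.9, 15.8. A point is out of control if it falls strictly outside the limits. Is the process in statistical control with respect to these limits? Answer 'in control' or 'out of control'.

Compare each point to [13.8, 31.4]: sample 2 = 35.3 > UCL; sample 11 = 32.9 > UCL.

out of control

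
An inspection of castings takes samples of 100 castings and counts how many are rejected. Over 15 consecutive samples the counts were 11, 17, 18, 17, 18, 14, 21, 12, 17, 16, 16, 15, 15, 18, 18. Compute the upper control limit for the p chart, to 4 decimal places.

0.2725

p̄ = Σdᵢ / (k·n) = 243 / (15 × 100) = 0.16200
UCL = p̄ + 3·√(p̄(1−p̄)/n) = 0.16200 + 3 × √(0.16200×0.83800/100) = 0.16200 + 3 × 0.03685 = 0.27254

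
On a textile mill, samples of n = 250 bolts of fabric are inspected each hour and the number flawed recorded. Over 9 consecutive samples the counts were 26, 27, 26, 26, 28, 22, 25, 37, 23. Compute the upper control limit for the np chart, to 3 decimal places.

41.309

p̄ = Σdᵢ / (k·n) = 240 / (9 × 250) = 0.10667
UCL = np̄ + 3·√(np̄(1−p̄)) = 26.6667 + 3 × √(26.6667×0.89333) = 26.6667 + 3 × 4.8808 = 41.3091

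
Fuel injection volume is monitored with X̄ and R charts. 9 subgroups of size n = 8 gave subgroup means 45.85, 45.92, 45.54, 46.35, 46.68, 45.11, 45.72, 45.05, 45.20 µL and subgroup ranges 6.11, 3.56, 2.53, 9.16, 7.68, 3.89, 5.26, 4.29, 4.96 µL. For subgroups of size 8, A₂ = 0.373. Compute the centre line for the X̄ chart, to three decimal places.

45.713

X̄̄ = (45.85 + 45.92 + 45.54 + 46.35 + 46.68 + 45.11 + 45.72 + 45.05 + 45.20) / 9 = 411.4200 / 9 = 45.7133
CL = X̄̄ = 45.7133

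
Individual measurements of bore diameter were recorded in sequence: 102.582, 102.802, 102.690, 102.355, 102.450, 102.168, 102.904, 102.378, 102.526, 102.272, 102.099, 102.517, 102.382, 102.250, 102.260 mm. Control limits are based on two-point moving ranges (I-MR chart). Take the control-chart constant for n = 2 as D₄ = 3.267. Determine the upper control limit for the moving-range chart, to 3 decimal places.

0.834

Moving ranges: 0.220, 0.112, 0.335, 0.095, 0.282, 0.736, 0.526, 0.148, 0.254, 0.173, 0.418, 0.135, 0.132, 0.010; M̄R̄ = 3.5760 / 14 = 0.2554
UCL_MR = D₄·M̄R̄ = 3.267 × 0.2554 = 0.8345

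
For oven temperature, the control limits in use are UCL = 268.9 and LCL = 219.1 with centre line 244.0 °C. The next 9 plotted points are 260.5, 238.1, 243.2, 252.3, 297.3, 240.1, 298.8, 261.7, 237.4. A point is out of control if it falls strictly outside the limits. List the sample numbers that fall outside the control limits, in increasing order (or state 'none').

5, 7

Compare each point to [219.1, 268.9]: sample 5 = 297.3 > UCL; sample 7 = 298.8 > UCL.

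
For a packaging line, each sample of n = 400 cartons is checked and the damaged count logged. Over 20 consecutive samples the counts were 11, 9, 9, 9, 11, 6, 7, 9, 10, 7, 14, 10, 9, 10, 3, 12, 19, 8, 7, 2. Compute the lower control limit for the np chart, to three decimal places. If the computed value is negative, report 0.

0.154

p̄ = Σdᵢ / (k·n) = 182 / (20 × 400) = 0.02275
LCL = np̄ − 3·√(np̄(1−p̄)) = 9.1000 − 3 × 2.9821 = 0.1537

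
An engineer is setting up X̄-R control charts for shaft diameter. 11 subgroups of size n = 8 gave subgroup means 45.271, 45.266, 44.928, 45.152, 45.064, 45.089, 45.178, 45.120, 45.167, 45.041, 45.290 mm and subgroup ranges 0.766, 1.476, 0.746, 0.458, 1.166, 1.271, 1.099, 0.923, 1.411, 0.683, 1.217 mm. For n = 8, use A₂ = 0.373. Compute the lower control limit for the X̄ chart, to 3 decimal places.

X̄̄ = (45.271 + 45.266 + 44.928 + 45.152 + 45.064 + 45.089 + 45.178 + 45.120 + 45.167 + 45.041 + 45.290) / 11 = 496.5660 / 11 = 45.1424
R̄ = (0.766 + 1.476 + 0.746 + 0.458 + 1.166 + 1.271 + 1.099 + 0.923 + 1.411 + 0.683 + 1.217) / 11 = 11.2160 / 11 = 1.0196
LCL = X̄̄ − A₂·R̄ = 45.1424 − 0.373 × 1.0196 = 44.7620

44.762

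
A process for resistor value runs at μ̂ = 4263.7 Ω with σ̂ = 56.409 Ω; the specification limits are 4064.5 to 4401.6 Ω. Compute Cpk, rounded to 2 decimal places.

0.81

Cpu = (USL − μ̂) / (3σ̂) = (4401.6 − 4263.7) / (3 × 56.409) = 0.8149; Cpl = (μ̂ − LSL) / (3σ̂) = (4263.7 − 4064.5) / (3 × 56.409) = 1.1771; Cpk = min(Cpu, Cpl) = 0.8149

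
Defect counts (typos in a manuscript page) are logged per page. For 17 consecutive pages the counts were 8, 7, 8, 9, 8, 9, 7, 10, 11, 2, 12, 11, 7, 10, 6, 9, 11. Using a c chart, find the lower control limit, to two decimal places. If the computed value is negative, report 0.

c̄ = (8 + 7 + 8 + 9 + 8 + 9 + 7 + 10 + 11 + 2 + 12 + 11 + 7 + 10 + 6 + 9 + 11) / 17 = 145 / 17 = 8.5294
LCL = c̄ − 3√c̄ = 8.5294 − 3 × 2.9205 = -0.2321 → 0 (cannot be negative)

0.00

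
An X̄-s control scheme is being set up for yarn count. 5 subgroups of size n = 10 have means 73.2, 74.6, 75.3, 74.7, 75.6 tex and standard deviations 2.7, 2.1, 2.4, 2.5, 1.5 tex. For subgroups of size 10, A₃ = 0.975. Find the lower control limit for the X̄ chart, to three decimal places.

72.496

X̄̄ = (73.2 + 74.6 + 75.3 + 74.7 + 75.6) / 5 = 74.6800
s̄ = (2.7 + 2.1 + 2.4 + 2.5 + 1.5) / 5 = 2.2400
LCL = X̄̄ − A₃·s̄ = 74.6800 − 0.975 × 2.2400 = 72.4960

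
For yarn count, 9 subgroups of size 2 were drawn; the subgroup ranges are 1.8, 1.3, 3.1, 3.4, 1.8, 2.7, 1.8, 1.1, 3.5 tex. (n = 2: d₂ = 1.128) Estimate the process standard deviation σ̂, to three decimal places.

2.019

R̄ = (1.8 + 1.3 + 3.1 + 3.4 + 1.8 + 2.7 + 1.8 + 1.1 + 3.5) / 9 = 2.2778
σ̂ = R̄ / d₂ = 2.2778 / 1.128 = 2.0193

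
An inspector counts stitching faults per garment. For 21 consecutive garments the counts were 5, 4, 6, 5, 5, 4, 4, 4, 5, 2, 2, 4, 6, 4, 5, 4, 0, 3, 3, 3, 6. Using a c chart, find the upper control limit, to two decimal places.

c̄ = (5 + 4 + 6 + 5 + 5 + 4 + 4 + 4 + 5 + 2 + 2 + 4 + 6 + 4 + 5 + 4 + 0 + 3 + 3 + 3 + 6) / 21 = 84 / 21 = 4.0000
UCL = c̄ + 3√c̄ = 4.0000 + 3 × √4.0000 = 4.0000 + 3 × 2.0000 = 10.0000

10.00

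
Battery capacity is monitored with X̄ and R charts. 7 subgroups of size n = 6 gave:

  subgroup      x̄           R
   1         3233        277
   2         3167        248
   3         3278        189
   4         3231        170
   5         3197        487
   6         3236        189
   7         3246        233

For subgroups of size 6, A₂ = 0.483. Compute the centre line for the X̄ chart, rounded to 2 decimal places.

X̄̄ = (3233 + 3167 + 3278 + 3231 + 3197 + 3236 + 3246) / 7 = 22588.0000 / 7 = 3226.8571
CL = X̄̄ = 3226.8571

3226.86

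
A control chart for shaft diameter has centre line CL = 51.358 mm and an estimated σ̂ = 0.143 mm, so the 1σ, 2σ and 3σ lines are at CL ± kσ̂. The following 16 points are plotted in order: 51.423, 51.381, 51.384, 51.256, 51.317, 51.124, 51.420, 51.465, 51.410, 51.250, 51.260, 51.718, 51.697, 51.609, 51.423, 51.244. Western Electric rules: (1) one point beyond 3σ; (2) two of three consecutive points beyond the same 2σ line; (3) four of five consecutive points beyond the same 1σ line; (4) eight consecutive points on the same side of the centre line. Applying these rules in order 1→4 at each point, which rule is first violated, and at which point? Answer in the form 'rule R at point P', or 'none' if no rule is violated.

Zone of each point (C = within 1σ̂, B = 1σ̂–2σ̂, A = 2σ̂–3σ̂, * = beyond 3σ̂; sign = side of CL): 1:+C, 2:+C, 3:+C, 4:-C, 5:-C, 6:-B, 7:+C, 8:+C, 9:+C, 10:-C, 11:-C, 12:+A, 13:+A, 14:+B, 15:+C, 16:-C
Rule 2 (two of three consecutive points beyond the same 2σ limit) is satisfied at point 13.

rule 2 at point 13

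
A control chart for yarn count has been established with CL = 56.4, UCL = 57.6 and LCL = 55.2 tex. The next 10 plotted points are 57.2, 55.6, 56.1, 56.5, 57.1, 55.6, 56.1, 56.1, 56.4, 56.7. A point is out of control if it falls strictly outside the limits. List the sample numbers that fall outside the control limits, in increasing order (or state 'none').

All 10 points lie within [55.2, 57.6].

none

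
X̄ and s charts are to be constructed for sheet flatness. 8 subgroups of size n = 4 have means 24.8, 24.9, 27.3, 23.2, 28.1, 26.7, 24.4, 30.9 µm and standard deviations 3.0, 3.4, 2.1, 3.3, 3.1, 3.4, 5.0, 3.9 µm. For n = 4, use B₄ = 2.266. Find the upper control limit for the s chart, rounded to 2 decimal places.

s̄ = (3.0 + 3.4 + 2.1 + 3.3 + 3.1 + 3.4 + 5.0 + 3.9) / 8 = 3.4000
UCL_s = B₄·s̄ = 2.266 × 3.4000 = 7.7044

7.70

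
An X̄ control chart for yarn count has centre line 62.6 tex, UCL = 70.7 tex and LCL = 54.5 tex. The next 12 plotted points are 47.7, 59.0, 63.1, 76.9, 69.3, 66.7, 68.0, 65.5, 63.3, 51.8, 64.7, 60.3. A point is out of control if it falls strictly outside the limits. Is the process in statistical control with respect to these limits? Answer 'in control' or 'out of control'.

Compare each point to [54.5, 70.7]: sample 1 = 47.7 < LCL; sample 4 = 76.9 > UCL; sample 10 = 51.8 < LCL.

out of control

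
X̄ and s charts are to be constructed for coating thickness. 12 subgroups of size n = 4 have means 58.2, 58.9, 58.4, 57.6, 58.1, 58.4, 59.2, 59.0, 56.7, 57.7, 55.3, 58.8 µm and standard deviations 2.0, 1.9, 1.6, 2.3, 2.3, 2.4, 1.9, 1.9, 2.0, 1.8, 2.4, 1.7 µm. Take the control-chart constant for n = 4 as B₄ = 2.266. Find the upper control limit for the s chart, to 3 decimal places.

s̄ = (2.0 + 1.9 + 1.6 + 2.3 + 2.3 + 2.4 + 1.9 + 1.9 + 2.0 + 1.8 + 2.4 + 1.7) / 12 = 2.0167
UCL_s = B₄·s̄ = 2.266 × 2.0167 = 4.5698

4.570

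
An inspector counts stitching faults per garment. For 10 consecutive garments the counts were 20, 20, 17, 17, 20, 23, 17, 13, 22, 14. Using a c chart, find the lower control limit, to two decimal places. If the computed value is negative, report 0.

c̄ = (20 + 20 + 17 + 17 + 20 + 23 + 17 + 13 + 22 + 14) / 10 = 183 / 10 = 18.3000
LCL = c̄ − 3√c̄ = 18.3000 − 3 × 4.2778 = 5.4665

5.47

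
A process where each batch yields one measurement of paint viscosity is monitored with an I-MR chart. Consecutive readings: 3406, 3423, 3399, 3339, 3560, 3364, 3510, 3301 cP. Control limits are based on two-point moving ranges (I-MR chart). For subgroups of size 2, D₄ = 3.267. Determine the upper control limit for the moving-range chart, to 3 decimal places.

Moving ranges: 17, 24, 60, 221, 196, 146, 209; M̄R̄ = 873.0000 / 7 = 124.7143
UCL_MR = D₄·M̄R̄ = 3.267 × 124.7143 = 407.4416

407.442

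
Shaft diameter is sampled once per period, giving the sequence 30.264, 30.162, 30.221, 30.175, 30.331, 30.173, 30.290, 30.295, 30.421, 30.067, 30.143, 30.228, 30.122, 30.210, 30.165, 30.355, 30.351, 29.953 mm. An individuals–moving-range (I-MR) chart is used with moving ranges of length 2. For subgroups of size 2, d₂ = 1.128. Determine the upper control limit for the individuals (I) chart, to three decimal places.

30.549

X̄ = (30.264 + 30.162 + 30.221 + 30.175 + 30.331 + 30.173 + 30.290 + 30.295 + 30.421 + 30.067 + 30.143 + 30.228 + 30.122 + 30.210 + 30.165 + 30.355 + 30.351 + 29.953) / 18 = 30.2181
Moving ranges: 0.102, 0.059, 0.046, 0.156, 0.158, 0.117, 0.005, 0.126, 0.354, 0.076, 0.085, 0.106, 0.088, 0.045, 0.190, 0.004, 0.398; M̄R̄ = 2.1150 / 17 = 0.1244
UCL = X̄ + 3·M̄R̄/d₂ = 30.2181 + 3 × 0.1244 / 1.128 = 30.5490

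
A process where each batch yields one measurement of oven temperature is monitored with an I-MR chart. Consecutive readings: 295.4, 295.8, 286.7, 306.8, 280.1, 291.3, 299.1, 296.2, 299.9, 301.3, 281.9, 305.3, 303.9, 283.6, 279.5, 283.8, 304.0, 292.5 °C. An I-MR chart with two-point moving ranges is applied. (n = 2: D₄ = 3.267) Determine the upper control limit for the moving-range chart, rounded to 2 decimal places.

Moving ranges: 0.4, 9.1, 20.1, 26.7, 11.2, 7.8, 2.9, 3.7, 1.4, 19.4, 23.4, 1.4, 20.3, 4.1, 4.3, 20.2, 11.5; M̄R̄ = 187.9000 / 17 = 11.0529
UCL_MR = D₄·M̄R̄ = 3.267 × 11.0529 = 36.1100

36.11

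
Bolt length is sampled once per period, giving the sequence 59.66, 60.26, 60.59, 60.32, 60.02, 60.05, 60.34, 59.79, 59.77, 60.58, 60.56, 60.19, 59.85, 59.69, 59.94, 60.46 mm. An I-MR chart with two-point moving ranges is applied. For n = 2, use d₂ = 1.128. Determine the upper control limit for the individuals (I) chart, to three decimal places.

60.991

X̄ = (59.66 + 60.26 + 60.59 + 60.32 + 60.02 + 60.05 + 60.34 + 59.79 + 59.77 + 60.58 + 60.56 + 60.19 + 59.85 + 59.69 + 59.94 + 60.46) / 16 = 60.1294
Moving ranges: 0.60, 0.33, 0.27, 0.30, 0.03, 0.29, 0.55, 0.02, 0.81, 0.02, 0.37, 0.34, 0.16, 0.25, 0.52; M̄R̄ = 4.8600 / 15 = 0.3240
UCL = X̄ + 3·M̄R̄/d₂ = 60.1294 + 3 × 0.3240 / 1.128 = 60.9911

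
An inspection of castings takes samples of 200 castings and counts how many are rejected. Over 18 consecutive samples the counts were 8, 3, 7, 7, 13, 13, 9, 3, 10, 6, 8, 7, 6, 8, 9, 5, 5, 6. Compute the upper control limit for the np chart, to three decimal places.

15.392

p̄ = Σdᵢ / (k·n) = 133 / (18 × 200) = 0.03694
UCL = np̄ + 3·√(np̄(1−p̄)) = 7.3889 + 3 × √(7.3889×0.96306) = 7.3889 + 3 × 2.6676 = 15.3916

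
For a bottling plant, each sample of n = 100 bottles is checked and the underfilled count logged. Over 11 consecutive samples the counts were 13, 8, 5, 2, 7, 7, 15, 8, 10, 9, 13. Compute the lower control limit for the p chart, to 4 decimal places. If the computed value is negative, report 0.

p̄ = Σdᵢ / (k·n) = 97 / (11 × 100) = 0.08818
LCL = p̄ − 3·√(p̄(1−p̄)/n) = 0.08818 − 3 × 0.02836 = 0.00311

0.0031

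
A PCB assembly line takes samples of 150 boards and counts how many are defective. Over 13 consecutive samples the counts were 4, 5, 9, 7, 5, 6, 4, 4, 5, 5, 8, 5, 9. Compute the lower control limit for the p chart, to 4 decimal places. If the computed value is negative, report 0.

0.0000

p̄ = Σdᵢ / (k·n) = 76 / (13 × 150) = 0.03897
LCL = p̄ − 3·√(p̄(1−p̄)/n) = 0.03897 − 3 × 0.01580 = -0.00843 → 0 (negative, so LCL = 0)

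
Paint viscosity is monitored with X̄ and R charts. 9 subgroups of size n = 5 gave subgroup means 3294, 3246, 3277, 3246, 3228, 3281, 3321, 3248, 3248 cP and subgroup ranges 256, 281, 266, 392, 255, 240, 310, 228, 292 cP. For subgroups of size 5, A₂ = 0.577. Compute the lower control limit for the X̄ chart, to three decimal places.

X̄̄ = (3294 + 3246 + 3277 + 3246 + 3228 + 3281 + 3321 + 3248 + 3248) / 9 = 29389.0000 / 9 = 3265.4444
R̄ = (256 + 281 + 266 + 392 + 255 + 240 + 310 + 228 + 292) / 9 = 2520.0000 / 9 = 280.0000
LCL = X̄̄ − A₂·R̄ = 3265.4444 − 0.577 × 280.0000 = 3103.8844

3103.884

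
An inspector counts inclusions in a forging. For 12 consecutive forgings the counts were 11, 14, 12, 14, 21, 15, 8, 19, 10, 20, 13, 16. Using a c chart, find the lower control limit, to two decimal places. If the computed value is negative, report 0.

c̄ = (11 + 14 + 12 + 14 + 21 + 15 + 8 + 19 + 10 + 20 + 13 + 16) / 12 = 173 / 12 = 14.4167
LCL = c̄ − 3√c̄ = 14.4167 − 3 × 3.7969 = 3.0259

3.03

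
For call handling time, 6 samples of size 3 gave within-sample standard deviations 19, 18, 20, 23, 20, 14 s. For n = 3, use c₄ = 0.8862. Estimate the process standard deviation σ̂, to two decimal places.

s̄ = (19 + 18 + 20 + 23 + 20 + 14) / 6 = 19.0000
σ̂ = s̄ / c₄ = 19.0000 / 0.8862 = 21.4399

21.44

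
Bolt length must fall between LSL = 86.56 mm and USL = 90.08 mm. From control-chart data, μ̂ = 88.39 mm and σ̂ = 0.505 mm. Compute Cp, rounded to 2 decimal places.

1.16

Cp = (USL − LSL) / (6σ̂) = (90.08 − 86.56) / (6 × 0.505) = 3.5200 / 3.0300 = 1.1617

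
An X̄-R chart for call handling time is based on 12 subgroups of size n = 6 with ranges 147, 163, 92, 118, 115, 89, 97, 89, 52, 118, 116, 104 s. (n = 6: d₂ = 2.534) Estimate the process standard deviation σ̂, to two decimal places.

42.75

R̄ = (147 + 163 + 92 + 118 + 115 + 89 + 97 + 89 + 52 + 118 + 116 + 104) / 12 = 108.3333
σ̂ = R̄ / d₂ = 108.3333 / 2.534 = 42.7519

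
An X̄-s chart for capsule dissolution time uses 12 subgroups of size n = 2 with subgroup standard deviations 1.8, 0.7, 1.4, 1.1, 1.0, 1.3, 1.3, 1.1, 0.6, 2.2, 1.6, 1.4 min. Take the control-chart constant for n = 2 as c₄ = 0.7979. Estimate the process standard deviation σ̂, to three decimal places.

1.619

s̄ = (1.8 + 0.7 + 1.4 + 1.1 + 1.0 + 1.3 + 1.3 + 1.1 + 0.6 + 2.2 + 1.6 + 1.4) / 12 = 1.2917
σ̂ = s̄ / c₄ = 1.2917 / 0.7979 = 1.6188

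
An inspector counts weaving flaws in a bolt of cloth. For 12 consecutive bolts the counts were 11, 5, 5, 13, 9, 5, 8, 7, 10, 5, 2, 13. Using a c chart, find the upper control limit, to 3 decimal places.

c̄ = (11 + 5 + 5 + 13 + 9 + 5 + 8 + 7 + 10 + 5 + 2 + 13) / 12 = 93 / 12 = 7.7500
UCL = c̄ + 3√c̄ = 7.7500 + 3 × √7.7500 = 7.7500 + 3 × 2.7839 = 16.1016

16.102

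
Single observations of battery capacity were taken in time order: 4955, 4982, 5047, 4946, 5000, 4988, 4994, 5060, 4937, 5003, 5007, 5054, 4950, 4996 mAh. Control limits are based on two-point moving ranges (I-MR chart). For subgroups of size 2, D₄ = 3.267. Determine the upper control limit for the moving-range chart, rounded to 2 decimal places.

181.19

Moving ranges: 27, 65, 101, 54, 12, 6, 66, 123, 66, 4, 47, 104, 46; M̄R̄ = 721.0000 / 13 = 55.4615
UCL_MR = D₄·M̄R̄ = 3.267 × 55.4615 = 181.1928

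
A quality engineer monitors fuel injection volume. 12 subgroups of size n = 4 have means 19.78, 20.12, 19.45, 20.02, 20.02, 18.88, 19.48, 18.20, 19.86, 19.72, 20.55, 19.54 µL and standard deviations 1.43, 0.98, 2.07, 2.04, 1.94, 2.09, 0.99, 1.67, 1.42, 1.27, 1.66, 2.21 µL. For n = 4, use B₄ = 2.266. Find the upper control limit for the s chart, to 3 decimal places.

s̄ = (1.43 + 0.98 + 2.07 + 2.04 + 1.94 + 2.09 + 0.99 + 1.67 + 1.42 + 1.27 + 1.66 + 2.21) / 12 = 1.6475
UCL_s = B₄·s̄ = 2.266 × 1.6475 = 3.7332

3.733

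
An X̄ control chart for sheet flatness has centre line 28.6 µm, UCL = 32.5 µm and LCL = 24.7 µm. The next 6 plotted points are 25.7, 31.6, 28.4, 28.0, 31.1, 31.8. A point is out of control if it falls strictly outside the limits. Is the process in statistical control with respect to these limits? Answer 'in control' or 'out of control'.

All 6 points lie within [24.7, 32.5].

in control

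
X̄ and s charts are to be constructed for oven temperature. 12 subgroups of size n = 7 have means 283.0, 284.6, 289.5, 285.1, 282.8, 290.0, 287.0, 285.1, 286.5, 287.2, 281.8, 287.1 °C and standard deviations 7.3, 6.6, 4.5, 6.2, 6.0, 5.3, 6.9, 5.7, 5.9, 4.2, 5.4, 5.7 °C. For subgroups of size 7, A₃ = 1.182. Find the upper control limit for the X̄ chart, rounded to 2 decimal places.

X̄̄ = (283.0 + 284.6 + 289.5 + 285.1 + 282.8 + 290.0 + 287.0 + 285.1 + 286.5 + 287.2 + 281.8 + 287.1) / 12 = 285.8083
s̄ = (7.3 + 6.6 + 4.5 + 6.2 + 6.0 + 5.3 + 6.9 + 5.7 + 5.9 + 4.2 + 5.4 + 5.7) / 12 = 5.8083
UCL = X̄̄ + A₃·s̄ = 285.8083 + 1.182 × 5.8083 = 292.6738

292.67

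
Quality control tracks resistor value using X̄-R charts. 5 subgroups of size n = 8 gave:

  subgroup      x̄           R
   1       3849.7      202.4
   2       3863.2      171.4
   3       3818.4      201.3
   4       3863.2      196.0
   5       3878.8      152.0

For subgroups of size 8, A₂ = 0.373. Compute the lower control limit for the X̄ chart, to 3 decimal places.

3785.797

X̄̄ = (3849.7 + 3863.2 + 3818.4 + 3863.2 + 3878.8) / 5 = 19273.3000 / 5 = 3854.6600
R̄ = (202.4 + 171.4 + 201.3 + 196.0 + 152.0) / 5 = 923.1000 / 5 = 184.6200
LCL = X̄̄ − A₂·R̄ = 3854.6600 − 0.373 × 184.6200 = 3785.7967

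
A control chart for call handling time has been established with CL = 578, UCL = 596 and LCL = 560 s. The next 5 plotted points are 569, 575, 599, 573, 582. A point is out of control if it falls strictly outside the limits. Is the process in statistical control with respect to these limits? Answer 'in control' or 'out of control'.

out of control

Compare each point to [560, 596]: sample 3 = 599 > UCL.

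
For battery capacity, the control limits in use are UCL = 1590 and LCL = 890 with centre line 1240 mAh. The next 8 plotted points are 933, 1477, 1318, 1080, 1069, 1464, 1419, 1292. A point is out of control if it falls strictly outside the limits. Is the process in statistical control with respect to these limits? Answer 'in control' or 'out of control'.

All 8 points lie within [890, 1590].

in control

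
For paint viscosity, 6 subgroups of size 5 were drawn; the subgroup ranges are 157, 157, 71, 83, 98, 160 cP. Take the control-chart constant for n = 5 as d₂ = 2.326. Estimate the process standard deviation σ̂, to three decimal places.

52.021

R̄ = (157 + 157 + 71 + 83 + 98 + 160) / 6 = 121.0000
σ̂ = R̄ / d₂ = 121.0000 / 2.326 = 52.0206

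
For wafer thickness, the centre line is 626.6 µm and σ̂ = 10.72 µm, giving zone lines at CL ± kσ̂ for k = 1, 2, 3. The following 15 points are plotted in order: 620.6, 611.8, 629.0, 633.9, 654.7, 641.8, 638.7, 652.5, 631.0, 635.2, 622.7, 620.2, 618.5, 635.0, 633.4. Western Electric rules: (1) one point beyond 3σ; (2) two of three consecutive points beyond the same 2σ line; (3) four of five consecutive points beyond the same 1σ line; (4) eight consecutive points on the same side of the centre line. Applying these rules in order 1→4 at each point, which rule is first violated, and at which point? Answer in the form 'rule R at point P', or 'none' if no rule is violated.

Zone of each point (C = within 1σ̂, B = 1σ̂–2σ̂, A = 2σ̂–3σ̂, * = beyond 3σ̂; sign = side of CL): 1:-C, 2:-B, 3:+C, 4:+C, 5:+A, 6:+B, 7:+B, 8:+A, 9:+C, 10:+C, 11:-C, 12:-C, 13:-C, 14:+C, 15:+C
Rule 3 (four of five consecutive points beyond the same 1σ limit) is satisfied at point 8.

rule 3 at point 8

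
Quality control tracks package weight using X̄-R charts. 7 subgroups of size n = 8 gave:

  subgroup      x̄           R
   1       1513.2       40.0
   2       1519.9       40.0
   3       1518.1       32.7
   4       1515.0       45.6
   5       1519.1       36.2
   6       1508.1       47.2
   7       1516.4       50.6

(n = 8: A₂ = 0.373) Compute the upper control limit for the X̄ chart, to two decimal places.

1531.26

X̄̄ = (1513.2 + 1519.9 + 1518.1 + 1515.0 + 1519.1 + 1508.1 + 1516.4) / 7 = 10609.8000 / 7 = 1515.6857
R̄ = (40.0 + 40.0 + 32.7 + 45.6 + 36.2 + 47.2 + 50.6) / 7 = 292.3000 / 7 = 41.7571
UCL = X̄̄ + A₂·R̄ = 1515.6857 + 0.373 × 41.7571 = 1531.2611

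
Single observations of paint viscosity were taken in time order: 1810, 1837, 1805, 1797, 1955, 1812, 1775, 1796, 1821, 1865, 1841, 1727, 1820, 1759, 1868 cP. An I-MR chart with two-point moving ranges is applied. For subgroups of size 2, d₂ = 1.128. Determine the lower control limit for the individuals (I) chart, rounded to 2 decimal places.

X̄ = (1810 + 1837 + 1805 + 1797 + 1955 + 1812 + 1775 + 1796 + 1821 + 1865 + 1841 + 1727 + 1820 + 1759 + 1868) / 15 = 1819.2000
Moving ranges: 27, 32, 8, 158, 143, 37, 21, 25, 44, 24, 114, 93, 61, 109; M̄R̄ = 896.0000 / 14 = 64.0000
LCL = X̄ − 3·M̄R̄/d₂ = 1819.2000 − 3 × 64.0000 / 1.128 = 1648.9872

1648.99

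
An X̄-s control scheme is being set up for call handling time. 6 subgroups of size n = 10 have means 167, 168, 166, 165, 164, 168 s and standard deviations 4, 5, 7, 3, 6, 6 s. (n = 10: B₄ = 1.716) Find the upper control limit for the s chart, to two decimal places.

8.87

s̄ = (4 + 5 + 7 + 3 + 6 + 6) / 6 = 5.1667
UCL_s = B₄·s̄ = 1.716 × 5.1667 = 8.8660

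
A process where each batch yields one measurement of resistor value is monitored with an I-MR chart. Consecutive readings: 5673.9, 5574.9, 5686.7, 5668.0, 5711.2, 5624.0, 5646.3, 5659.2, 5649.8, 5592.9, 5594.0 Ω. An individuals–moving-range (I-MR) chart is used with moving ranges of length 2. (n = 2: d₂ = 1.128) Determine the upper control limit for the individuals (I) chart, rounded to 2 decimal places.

X̄ = (5673.9 + 5574.9 + 5686.7 + 5668.0 + 5711.2 + 5624.0 + 5646.3 + 5659.2 + 5649.8 + 5592.9 + 5594.0) / 11 = 5643.7182
Moving ranges: 99.0, 111.8, 18.7, 43.2, 87.2, 22.3, 12.9, 9.4, 56.9, 1.1; M̄R̄ = 462.5000 / 10 = 46.2500
UCL = X̄ + 3·M̄R̄/d₂ = 5643.7182 + 3 × 46.2500 / 1.128 = 5766.7235

5766.72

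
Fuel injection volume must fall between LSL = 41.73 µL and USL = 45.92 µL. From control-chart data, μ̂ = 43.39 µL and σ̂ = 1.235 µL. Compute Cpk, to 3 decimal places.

0.448

Cpu = (USL − μ̂) / (3σ̂) = (45.92 − 43.39) / (3 × 1.235) = 0.6829; Cpl = (μ̂ − LSL) / (3σ̂) = (43.39 − 41.73) / (3 × 1.235) = 0.4480; Cpk = min(Cpu, Cpl) = 0.4480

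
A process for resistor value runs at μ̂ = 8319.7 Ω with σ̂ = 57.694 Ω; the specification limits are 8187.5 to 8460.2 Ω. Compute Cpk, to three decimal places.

0.764

Cpu = (USL − μ̂) / (3σ̂) = (8460.2 − 8319.7) / (3 × 57.694) = 0.8118; Cpl = (μ̂ − LSL) / (3σ̂) = (8319.7 − 8187.5) / (3 × 57.694) = 0.7638; Cpk = min(Cpu, Cpl) = 0.7638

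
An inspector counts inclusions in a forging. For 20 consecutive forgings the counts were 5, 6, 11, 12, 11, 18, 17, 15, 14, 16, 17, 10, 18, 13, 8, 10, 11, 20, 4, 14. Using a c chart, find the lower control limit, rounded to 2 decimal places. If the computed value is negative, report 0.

1.89

c̄ = (5 + 6 + 11 + 12 + 11 + 18 + 17 + 15 + 14 + 16 + 17 + 10 + 18 + 13 + 8 + 10 + 11 + 20 + 4 + 14) / 20 = 250 / 20 = 12.5000
LCL = c̄ − 3√c̄ = 12.5000 − 3 × 3.5355 = 1.8934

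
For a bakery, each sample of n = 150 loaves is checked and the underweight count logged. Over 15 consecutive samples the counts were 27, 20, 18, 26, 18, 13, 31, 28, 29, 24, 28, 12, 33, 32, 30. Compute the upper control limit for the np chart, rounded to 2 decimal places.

p̄ = Σdᵢ / (k·n) = 369 / (15 × 150) = 0.16400
UCL = np̄ + 3·√(np̄(1−p̄)) = 24.6000 + 3 × √(24.6000×0.83600) = 24.6000 + 3 × 4.5349 = 38.2048

38.20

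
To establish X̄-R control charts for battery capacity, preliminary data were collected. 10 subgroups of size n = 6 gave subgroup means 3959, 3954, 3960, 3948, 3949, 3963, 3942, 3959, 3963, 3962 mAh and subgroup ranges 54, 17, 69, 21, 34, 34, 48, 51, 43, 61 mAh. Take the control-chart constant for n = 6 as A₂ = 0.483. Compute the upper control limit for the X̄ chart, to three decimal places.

X̄̄ = (3959 + 3954 + 3960 + 3948 + 3949 + 3963 + 3942 + 3959 + 3963 + 3962) / 10 = 39559.0000 / 10 = 3955.9000
R̄ = (54 + 17 + 69 + 21 + 34 + 34 + 48 + 51 + 43 + 61) / 10 = 432.0000 / 10 = 43.2000
UCL = X̄̄ + A₂·R̄ = 3955.9000 + 0.483 × 43.2000 = 3976.7656

3976.766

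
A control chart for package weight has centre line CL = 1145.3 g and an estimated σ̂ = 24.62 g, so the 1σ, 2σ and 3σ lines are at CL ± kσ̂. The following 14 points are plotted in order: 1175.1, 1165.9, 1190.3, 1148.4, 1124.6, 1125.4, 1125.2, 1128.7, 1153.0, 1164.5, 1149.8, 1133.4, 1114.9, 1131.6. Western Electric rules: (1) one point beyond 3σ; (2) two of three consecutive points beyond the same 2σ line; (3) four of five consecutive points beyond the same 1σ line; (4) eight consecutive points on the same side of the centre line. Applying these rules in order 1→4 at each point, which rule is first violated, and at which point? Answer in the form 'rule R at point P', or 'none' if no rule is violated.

Zone of each point (C = within 1σ̂, B = 1σ̂–2σ̂, A = 2σ̂–3σ̂, * = beyond 3σ̂; sign = side of CL): 1:+B, 2:+C, 3:+B, 4:+C, 5:-C, 6:-C, 7:-C, 8:-C, 9:+C, 10:+C, 11:+C, 12:-C, 13:-B, 14:-C
No rule fires across all 14 points.

none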